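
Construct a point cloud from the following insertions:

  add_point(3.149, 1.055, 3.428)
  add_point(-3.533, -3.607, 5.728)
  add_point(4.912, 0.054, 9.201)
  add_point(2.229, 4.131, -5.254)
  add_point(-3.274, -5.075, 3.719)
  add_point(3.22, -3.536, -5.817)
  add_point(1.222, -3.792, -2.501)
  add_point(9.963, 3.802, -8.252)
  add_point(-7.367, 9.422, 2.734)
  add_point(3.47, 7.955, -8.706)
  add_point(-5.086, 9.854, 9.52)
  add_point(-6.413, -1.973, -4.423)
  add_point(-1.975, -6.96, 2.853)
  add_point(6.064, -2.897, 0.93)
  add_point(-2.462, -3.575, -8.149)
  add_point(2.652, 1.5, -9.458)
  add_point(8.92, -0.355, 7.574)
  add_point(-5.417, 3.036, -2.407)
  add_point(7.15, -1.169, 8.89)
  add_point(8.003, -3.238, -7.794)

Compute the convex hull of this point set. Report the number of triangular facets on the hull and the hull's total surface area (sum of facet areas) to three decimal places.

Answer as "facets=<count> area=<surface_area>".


facets=24 area=1000.343

Extreme-point indices: [1, 2, 4, 7, 8, 9, 10, 11, 12, 14, 15, 16, 18, 19] — 14 of 20 on the boundary.

Facet areas (half cross-product norm):
  f1: (p16, p10, p7) → 142.9718
  f2: (p1, p10, p8) → 48.4772
  f3: (p9, p10, p8) → 50.0415
  f4: (p9, p10, p7) → 73.0379
  f5: (p11, p14, p12) → 27.9442
  f6: (p11, p9, p14) → 36.5738
  f7: (p11, p1, p8) → 67.2994
  f8: (p11, p9, p8) → 91.8063
  f9: (p2, p1, p10) → 64.6684
  f10: (p19, p14, p12) → 60.2228
  f11: (p19, p16, p7) → 56.8465
  f12: (p15, p9, p7) → 22.9671
  f13: (p15, p9, p14) → 15.8706
  f14: (p15, p19, p7) → 24.1285
  f15: (p15, p19, p14) → 26.8621
  f16: (p4, p1, p12) → 1.8729
  f17: (p4, p11, p12) → 11.2421
  f18: (p4, p11, p1) → 10.1975
  f19: (p18, p16, p10) → 18.1571
  f20: (p18, p2, p10) → 5.1717
  f21: (p18, p19, p12) → 90.0230
  f22: (p18, p19, p16) → 16.5213
  f23: (p18, p1, p12) → 26.7056
  f24: (p18, p2, p1) → 10.7337
Σ area = 1000.343

Check V−E+F: 14 − 36 + 24 = 2.


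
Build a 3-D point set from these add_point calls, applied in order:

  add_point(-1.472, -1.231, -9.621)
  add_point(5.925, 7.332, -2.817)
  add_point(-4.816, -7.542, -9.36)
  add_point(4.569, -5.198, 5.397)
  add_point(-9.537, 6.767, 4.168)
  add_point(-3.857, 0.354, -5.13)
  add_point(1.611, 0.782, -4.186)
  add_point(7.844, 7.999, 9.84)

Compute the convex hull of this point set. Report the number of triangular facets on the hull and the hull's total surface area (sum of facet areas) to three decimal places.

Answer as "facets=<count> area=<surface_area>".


6 of the 8 inputs are extreme points: [0, 1, 2, 3, 4, 7].

Per-facet area ½‖(b−a)×(c−a)‖:
  f1: (p0, p2, p4) → 63.0586
  f2: (p3, p7, p4) → 121.4828
  f3: (p3, p2, p4) → 151.6515
  f4: (p3, p0, p2) → 59.3963
  f5: (p1, p7, p4) → 104.8216
  f6: (p1, p0, p4) → 106.1858
  f7: (p1, p3, p7) → 84.4672
  f8: (p1, p3, p0) → 94.4447
Σ area = 785.508

Euler characteristic 6−12+8 = 2 ✓

facets=8 area=785.508


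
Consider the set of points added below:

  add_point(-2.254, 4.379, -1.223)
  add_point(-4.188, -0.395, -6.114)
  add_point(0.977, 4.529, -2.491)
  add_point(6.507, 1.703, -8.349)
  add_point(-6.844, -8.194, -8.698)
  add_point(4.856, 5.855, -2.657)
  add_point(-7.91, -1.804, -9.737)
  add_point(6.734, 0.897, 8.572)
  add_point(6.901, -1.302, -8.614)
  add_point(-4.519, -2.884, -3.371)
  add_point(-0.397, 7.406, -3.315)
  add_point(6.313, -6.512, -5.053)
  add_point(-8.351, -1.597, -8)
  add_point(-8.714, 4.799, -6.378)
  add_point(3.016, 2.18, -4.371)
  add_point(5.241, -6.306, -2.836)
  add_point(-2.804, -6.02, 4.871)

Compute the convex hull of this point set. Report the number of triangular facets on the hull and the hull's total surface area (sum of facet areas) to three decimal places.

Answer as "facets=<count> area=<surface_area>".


Points on the hull: [0, 3, 4, 5, 6, 7, 8, 10, 11, 12, 13, 15, 16] (13 of 17).

Per-facet area ½‖(b−a)×(c−a)‖:
  f1: (p16, p7, p13) → 102.3985
  f2: (p6, p4, p8) → 48.2685
  f3: (p11, p7, p8) → 48.9285
  f4: (p11, p4, p8) → 43.5567
  f5: (p11, p16, p4) → 82.9586
  f6: (p3, p6, p13) → 54.9278
  f7: (p3, p6, p8) → 22.5172
  f8: (p3, p7, p8) → 25.7519
  f9: (p3, p5, p7) → 40.1748
  f10: (p12, p6, p13) → 5.5594
  f11: (p12, p6, p4) → 5.9182
  f12: (p12, p16, p13) → 48.3321
  f13: (p12, p16, p4) → 47.9078
  f14: (p0, p7, p13) → 14.3951
  f15: (p15, p16, p7) → 64.8178
  f16: (p15, p11, p7) → 11.0840
  f17: (p15, p11, p16) → 4.8578
  f18: (p10, p3, p13) → 45.4722
  f19: (p10, p3, p5) → 19.1334
  f20: (p10, p0, p13) → 17.0539
  f21: (p10, p5, p7) → 31.9002
  f22: (p10, p0, p7) → 27.3974
Σ area = 813.312

Euler characteristic 13−33+22 = 2 ✓

facets=22 area=813.312


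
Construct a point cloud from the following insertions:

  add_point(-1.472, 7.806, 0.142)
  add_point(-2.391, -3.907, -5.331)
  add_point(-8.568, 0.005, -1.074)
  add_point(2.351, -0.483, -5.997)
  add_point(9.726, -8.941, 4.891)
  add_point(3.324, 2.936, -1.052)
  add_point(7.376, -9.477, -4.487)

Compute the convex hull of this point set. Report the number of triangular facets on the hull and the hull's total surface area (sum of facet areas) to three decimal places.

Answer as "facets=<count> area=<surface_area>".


7 of the 7 inputs are extreme points: [0, 1, 2, 3, 4, 5, 6].

Area of each hull facet:
  f1: (p0, p4, p2) → 107.4879
  f2: (p6, p4, p2) → 91.3174
  f3: (p3, p0, p2) → 53.8780
  f4: (p1, p6, p2) → 27.0814
  f5: (p1, p3, p2) → 23.0743
  f6: (p1, p3, p6) → 30.3879
  f7: (p5, p6, p4) → 63.7000
  f8: (p5, p3, p6) → 30.3438
  f9: (p5, p0, p4) → 30.9477
  f10: (p5, p3, p0) → 19.1418
Σ area = 477.360

Euler characteristic 7−15+10 = 2 ✓

facets=10 area=477.360


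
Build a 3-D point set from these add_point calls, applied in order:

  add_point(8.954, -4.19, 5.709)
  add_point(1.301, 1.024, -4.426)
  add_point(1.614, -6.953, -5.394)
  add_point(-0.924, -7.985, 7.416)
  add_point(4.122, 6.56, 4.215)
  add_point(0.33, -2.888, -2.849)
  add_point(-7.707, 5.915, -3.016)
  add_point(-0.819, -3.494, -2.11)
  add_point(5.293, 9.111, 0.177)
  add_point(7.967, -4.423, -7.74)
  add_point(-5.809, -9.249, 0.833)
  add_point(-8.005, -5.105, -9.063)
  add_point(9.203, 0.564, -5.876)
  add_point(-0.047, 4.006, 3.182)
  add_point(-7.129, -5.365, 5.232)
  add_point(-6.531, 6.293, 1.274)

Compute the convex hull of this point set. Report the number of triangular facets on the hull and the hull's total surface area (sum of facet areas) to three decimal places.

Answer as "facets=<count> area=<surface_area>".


Hull vertices (12/16): indices [0, 2, 3, 4, 6, 8, 9, 10, 11, 12, 14, 15].

Facet areas (half cross-product norm):
  f1: (p6, p12, p11) → 107.1847
  f2: (p6, p8, p12) → 76.9002
  f3: (p6, p15, p8) → 26.7547
  f4: (p9, p12, p11) → 41.9254
  f5: (p14, p6, p11) → 79.7019
  f6: (p14, p6, p15) → 26.8659
  f7: (p4, p15, p8) → 27.1747
  f8: (p4, p14, p3) → 55.2423
  f9: (p4, p14, p15) → 68.1223
  f10: (p10, p14, p11) → 30.5642
  f11: (p10, p14, p3) → 20.8396
  f12: (p0, p9, p12) → 34.2066
  f13: (p0, p4, p3) → 63.6333
  f14: (p0, p8, p12) → 68.3333
  f15: (p0, p4, p8) → 25.6940
  f16: (p2, p10, p3) → 41.2848
  f17: (p2, p0, p3) → 65.4398
  f18: (p2, p0, p9) → 47.1635
  f19: (p2, p9, p11) → 29.2854
  f20: (p2, p10, p11) → 47.1260
Σ area = 983.442

Euler: V−E+F = 12−30+20 = 2.

facets=20 area=983.442


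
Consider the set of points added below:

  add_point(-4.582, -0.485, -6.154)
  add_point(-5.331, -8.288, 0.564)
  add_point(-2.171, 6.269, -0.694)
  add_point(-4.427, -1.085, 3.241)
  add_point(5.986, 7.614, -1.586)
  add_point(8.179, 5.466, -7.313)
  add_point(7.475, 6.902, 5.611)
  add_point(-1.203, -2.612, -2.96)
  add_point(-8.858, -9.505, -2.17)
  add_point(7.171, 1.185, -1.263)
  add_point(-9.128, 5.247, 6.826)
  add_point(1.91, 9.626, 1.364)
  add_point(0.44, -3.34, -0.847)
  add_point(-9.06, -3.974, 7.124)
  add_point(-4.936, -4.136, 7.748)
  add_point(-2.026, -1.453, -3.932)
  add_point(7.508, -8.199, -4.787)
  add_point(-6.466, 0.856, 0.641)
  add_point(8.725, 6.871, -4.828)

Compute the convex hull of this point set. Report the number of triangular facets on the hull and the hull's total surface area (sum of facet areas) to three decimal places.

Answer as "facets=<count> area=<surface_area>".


Hull vertices (12/19): indices [0, 1, 2, 5, 6, 8, 10, 11, 13, 14, 16, 18].

Per-facet area ½‖(b−a)×(c−a)‖:
  f1: (p0, p8, p10) → 79.4776
  f2: (p0, p16, p8) → 76.5349
  f3: (p6, p14, p10) → 82.1473
  f4: (p6, p16, p18) → 79.4749
  f5: (p6, p16, p14) → 135.5728
  f6: (p13, p8, p10) → 43.6818
  f7: (p13, p14, p10) → 19.2302
  f8: (p13, p14, p8) → 22.4840
  f9: (p1, p14, p8) → 14.1055
  f10: (p1, p16, p8) → 28.2549
  f11: (p1, p16, p14) → 55.3672
  f12: (p11, p6, p10) → 47.2983
  f13: (p11, p6, p18) → 34.8078
  f14: (p5, p11, p18) → 11.6074
  f15: (p5, p16, p18) → 19.0952
  f16: (p5, p0, p16) → 86.6336
  f17: (p2, p5, p0) → 54.8601
  f18: (p2, p5, p11) → 32.4144
  f19: (p2, p0, p10) → 45.5767
  f20: (p2, p11, p10) → 28.0247
Σ area = 996.649

Euler: V−E+F = 12−30+20 = 2.

facets=20 area=996.649


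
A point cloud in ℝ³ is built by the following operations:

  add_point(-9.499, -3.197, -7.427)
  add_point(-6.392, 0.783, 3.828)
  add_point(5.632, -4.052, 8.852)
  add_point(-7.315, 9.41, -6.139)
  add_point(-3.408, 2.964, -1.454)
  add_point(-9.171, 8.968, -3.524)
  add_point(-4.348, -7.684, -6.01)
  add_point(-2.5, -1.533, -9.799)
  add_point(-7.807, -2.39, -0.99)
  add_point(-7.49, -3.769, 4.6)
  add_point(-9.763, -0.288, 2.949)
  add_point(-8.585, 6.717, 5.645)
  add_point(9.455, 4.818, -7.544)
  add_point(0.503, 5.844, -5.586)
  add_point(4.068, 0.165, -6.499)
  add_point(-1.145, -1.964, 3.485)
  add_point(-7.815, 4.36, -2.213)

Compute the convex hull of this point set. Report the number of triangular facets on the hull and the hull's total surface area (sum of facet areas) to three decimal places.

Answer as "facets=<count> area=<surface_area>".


10 of the 17 inputs are extreme points: [0, 2, 3, 5, 6, 7, 9, 10, 11, 12].

Per-facet area ½‖(b−a)×(c−a)‖:
  f1: (p11, p3, p12) → 105.2413
  f2: (p9, p11, p10) → 14.6400
  f3: (p0, p9, p10) → 23.8955
  f4: (p0, p9, p6) → 39.8609
  f5: (p5, p11, p10) → 35.6105
  f6: (p5, p11, p3) → 9.5806
  f7: (p5, p0, p10) → 57.5156
  f8: (p5, p0, p3) → 20.5766
  f9: (p2, p11, p12) → 165.9245
  f10: (p2, p9, p11) → 72.8005
  f11: (p2, p6, p12) → 150.6599
  f12: (p2, p9, p6) → 80.9577
  f13: (p7, p6, p12) → 43.8886
  f14: (p7, p0, p6) → 23.2201
  f15: (p7, p3, p12) → 85.1994
  f16: (p7, p0, p3) → 45.7877
Σ area = 975.359

Euler characteristic 10−24+16 = 2 ✓

facets=16 area=975.359


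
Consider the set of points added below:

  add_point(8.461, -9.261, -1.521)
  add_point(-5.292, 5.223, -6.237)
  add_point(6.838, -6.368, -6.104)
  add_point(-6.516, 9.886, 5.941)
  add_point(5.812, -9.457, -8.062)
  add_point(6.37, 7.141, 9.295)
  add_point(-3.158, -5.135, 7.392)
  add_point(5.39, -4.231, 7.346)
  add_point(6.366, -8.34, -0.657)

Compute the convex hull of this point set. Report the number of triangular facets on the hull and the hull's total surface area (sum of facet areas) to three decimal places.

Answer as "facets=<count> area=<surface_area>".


facets=12 area=865.453

Hull vertices (8/9): indices [0, 1, 2, 3, 4, 5, 6, 7].

Facet areas (half cross-product norm):
  f1: (p6, p5, p3) → 95.1187
  f2: (p6, p4, p0) → 51.8020
  f3: (p1, p5, p3) → 88.8210
  f4: (p1, p6, p3) → 97.2254
  f5: (p1, p6, p4) → 140.5803
  f6: (p7, p5, p0) → 50.2256
  f7: (p7, p6, p0) → 44.4034
  f8: (p7, p6, p5) → 48.8932
  f9: (p2, p1, p5) → 152.0855
  f10: (p2, p1, p4) → 29.6990
  f11: (p2, p5, p0) → 55.8873
  f12: (p2, p4, p0) → 10.7112
Σ area = 865.453

Euler characteristic 8−18+12 = 2 ✓


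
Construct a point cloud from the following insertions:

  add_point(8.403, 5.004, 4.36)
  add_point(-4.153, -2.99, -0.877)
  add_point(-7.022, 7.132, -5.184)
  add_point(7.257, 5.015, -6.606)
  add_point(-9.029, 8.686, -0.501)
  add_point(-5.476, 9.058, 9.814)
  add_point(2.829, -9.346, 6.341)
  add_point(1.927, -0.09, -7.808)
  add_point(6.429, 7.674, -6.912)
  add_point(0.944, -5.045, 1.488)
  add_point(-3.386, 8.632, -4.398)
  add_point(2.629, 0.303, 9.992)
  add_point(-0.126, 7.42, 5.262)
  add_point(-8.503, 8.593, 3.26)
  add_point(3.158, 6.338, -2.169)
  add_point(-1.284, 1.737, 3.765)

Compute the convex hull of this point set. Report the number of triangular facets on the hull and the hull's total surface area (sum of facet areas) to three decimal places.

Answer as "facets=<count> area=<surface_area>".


facets=20 area=895.108

Hull vertices (12/16): indices [0, 1, 2, 3, 4, 5, 6, 7, 8, 10, 11, 13].

Triangle areas on the boundary:
  f1: (p8, p5, p0) → 90.0480
  f2: (p1, p7, p6) → 55.9421
  f3: (p11, p6, p0) → 46.6931
  f4: (p11, p5, p0) → 55.6493
  f5: (p11, p5, p6) → 44.3212
  f6: (p2, p8, p7) → 52.4147
  f7: (p2, p1, p4) → 30.2702
  f8: (p2, p1, p7) → 50.8148
  f9: (p3, p7, p6) → 62.0134
  f10: (p3, p8, p7) → 9.5077
  f11: (p3, p6, p0) → 85.2164
  f12: (p3, p8, p0) → 15.2926
  f13: (p13, p5, p6) → 74.0414
  f14: (p13, p1, p6) → 68.0900
  f15: (p13, p5, p4) → 4.1484
  f16: (p13, p1, p4) → 24.0178
  f17: (p10, p2, p4) → 10.6633
  f18: (p10, p2, p8) → 12.4967
  f19: (p10, p5, p4) → 36.0478
  f20: (p10, p8, p5) → 67.4195
Σ area = 895.108

Check V−E+F: 12 − 30 + 20 = 2.


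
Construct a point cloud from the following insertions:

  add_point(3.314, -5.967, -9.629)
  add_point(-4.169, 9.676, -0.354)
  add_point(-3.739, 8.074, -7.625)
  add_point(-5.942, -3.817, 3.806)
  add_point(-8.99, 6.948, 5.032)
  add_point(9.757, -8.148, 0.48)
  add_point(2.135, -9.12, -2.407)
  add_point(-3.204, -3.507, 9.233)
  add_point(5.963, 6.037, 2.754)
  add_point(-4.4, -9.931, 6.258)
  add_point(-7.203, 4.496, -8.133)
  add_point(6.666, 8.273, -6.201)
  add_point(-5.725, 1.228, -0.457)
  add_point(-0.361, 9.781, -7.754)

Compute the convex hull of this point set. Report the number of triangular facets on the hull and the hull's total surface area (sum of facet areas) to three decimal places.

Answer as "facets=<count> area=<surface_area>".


facets=22 area=1100.043

Extreme-point indices: [0, 1, 2, 3, 4, 5, 6, 7, 8, 9, 10, 11, 13] — 13 of 14 on the boundary.

Facet areas (half cross-product norm):
  f1: (p11, p0, p5) → 90.6677
  f2: (p7, p9, p4) → 38.6994
  f3: (p7, p9, p5) → 54.9794
  f4: (p6, p9, p5) → 42.7954
  f5: (p6, p0, p5) → 32.4041
  f6: (p6, p0, p9) → 23.5280
  f7: (p8, p11, p5) → 68.6335
  f8: (p8, p7, p5) → 100.6947
  f9: (p8, p7, p4) → 85.6735
  f10: (p3, p9, p4) → 17.6101
  f11: (p10, p0, p9) → 131.1615
  f12: (p10, p3, p9) → 27.5169
  f13: (p10, p3, p4) → 72.1446
  f14: (p13, p11, p0) → 55.1159
  f15: (p13, p10, p0) → 64.0118
  f16: (p2, p10, p4) → 33.4962
  f17: (p2, p13, p10) → 3.3375
  f18: (p1, p2, p4) → 22.1420
  f19: (p1, p2, p13) → 14.1203
  f20: (p1, p8, p4) → 41.8422
  f21: (p1, p8, p11) → 49.8161
  f22: (p1, p13, p11) → 29.6517
Σ area = 1100.043

Euler: V−E+F = 13−33+22 = 2.


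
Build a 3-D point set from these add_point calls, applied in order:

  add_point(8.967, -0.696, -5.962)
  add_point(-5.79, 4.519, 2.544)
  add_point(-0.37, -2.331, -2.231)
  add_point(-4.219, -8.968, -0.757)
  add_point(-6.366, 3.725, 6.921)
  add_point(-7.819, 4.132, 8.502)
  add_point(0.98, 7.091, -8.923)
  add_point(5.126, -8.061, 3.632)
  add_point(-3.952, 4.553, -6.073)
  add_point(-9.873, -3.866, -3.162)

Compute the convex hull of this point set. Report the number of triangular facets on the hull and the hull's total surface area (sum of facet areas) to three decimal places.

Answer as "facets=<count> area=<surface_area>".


facets=10 area=721.974

Points on the hull: [0, 3, 5, 6, 7, 8, 9] (7 of 10).

Area of each hull facet:
  f1: (p6, p0, p9) → 94.6762
  f2: (p5, p6, p0) → 113.9105
  f3: (p7, p5, p0) → 116.9437
  f4: (p8, p6, p9) → 15.6851
  f5: (p8, p5, p9) → 72.9603
  f6: (p8, p5, p6) → 35.5148
  f7: (p3, p0, p9) → 64.7860
  f8: (p3, p7, p0) → 65.7610
  f9: (p3, p5, p9) → 57.0642
  f10: (p3, p7, p5) → 84.6726
Σ area = 721.974

Check V−E+F: 7 − 15 + 10 = 2.


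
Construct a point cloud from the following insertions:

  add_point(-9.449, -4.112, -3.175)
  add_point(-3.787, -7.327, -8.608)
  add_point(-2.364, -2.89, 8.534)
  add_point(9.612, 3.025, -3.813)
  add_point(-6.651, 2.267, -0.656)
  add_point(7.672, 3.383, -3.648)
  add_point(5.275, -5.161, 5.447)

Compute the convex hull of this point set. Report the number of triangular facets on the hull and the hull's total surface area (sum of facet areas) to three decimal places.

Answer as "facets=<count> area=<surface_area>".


facets=10 area=555.542

Extreme-point indices: [0, 1, 2, 3, 4, 5, 6] — 7 of 7 on the boundary.

Per-facet area ½‖(b−a)×(c−a)‖:
  f1: (p2, p1, p0) → 56.6216
  f2: (p6, p1, p3) → 104.2114
  f3: (p6, p2, p3) → 51.6520
  f4: (p6, p2, p1) → 71.2953
  f5: (p4, p1, p0) → 30.0363
  f6: (p4, p2, p0) → 42.1194
  f7: (p5, p1, p3) → 13.7072
  f8: (p5, p4, p1) → 89.8298
  f9: (p5, p2, p3) → 13.7892
  f10: (p5, p4, p2) → 82.2793
Σ area = 555.542

Euler: V−E+F = 7−15+10 = 2.


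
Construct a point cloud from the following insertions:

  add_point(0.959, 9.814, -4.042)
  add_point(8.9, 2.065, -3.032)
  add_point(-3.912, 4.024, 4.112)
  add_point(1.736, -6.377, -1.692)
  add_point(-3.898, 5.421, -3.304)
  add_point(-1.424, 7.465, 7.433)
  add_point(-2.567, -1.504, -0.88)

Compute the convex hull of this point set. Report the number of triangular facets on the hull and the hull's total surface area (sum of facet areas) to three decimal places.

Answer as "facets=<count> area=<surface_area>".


facets=10 area=394.407

Points on the hull: [0, 1, 2, 3, 4, 5, 6] (7 of 7).

Facet areas (half cross-product norm):
  f1: (p0, p3, p1) → 61.9313
  f2: (p4, p0, p3) → 41.4700
  f3: (p5, p3, p2) → 29.0154
  f4: (p5, p3, p1) → 84.7194
  f5: (p5, p0, p1) → 66.3628
  f6: (p5, p4, p2) → 17.7722
  f7: (p5, p4, p0) → 36.3442
  f8: (p6, p3, p2) → 16.6296
  f9: (p6, p4, p2) → 24.5102
  f10: (p6, p4, p3) → 15.6522
Σ area = 394.407

Check V−E+F: 7 − 15 + 10 = 2.


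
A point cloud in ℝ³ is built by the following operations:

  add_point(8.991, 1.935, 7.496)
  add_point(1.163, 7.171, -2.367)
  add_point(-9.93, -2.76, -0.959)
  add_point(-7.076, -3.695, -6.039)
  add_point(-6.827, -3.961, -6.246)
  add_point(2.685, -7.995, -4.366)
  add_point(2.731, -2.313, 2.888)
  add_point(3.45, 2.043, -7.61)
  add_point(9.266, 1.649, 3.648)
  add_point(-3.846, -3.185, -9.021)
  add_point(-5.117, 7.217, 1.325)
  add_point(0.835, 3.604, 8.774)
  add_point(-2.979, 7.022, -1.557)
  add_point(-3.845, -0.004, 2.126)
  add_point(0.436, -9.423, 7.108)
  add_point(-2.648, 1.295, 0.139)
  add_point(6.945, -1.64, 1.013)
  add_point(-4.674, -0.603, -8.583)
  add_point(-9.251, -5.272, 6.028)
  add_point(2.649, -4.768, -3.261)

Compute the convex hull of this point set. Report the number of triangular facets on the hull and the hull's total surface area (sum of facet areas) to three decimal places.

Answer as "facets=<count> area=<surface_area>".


facets=26 area=909.073

Extreme-point indices: [0, 1, 2, 3, 4, 5, 7, 8, 9, 10, 11, 12, 14, 17, 18] — 15 of 20 on the boundary.

Per-facet area ½‖(b−a)×(c−a)‖:
  f1: (p18, p11, p14) → 65.2541
  f2: (p18, p4, p2) → 17.0074
  f3: (p18, p4, p14) → 66.5917
  f4: (p0, p14, p8) → 27.4875
  f5: (p0, p11, p14) → 54.3638
  f6: (p3, p4, p2) → 0.7197
  f7: (p5, p4, p14) → 61.7796
  f8: (p5, p4, p9) → 19.3352
  f9: (p5, p14, p8) → 77.1490
  f10: (p1, p0, p8) → 20.0394
  f11: (p1, p0, p11) → 48.9776
  f12: (p10, p1, p11) → 36.7996
  f13: (p10, p18, p2) → 42.0626
  f14: (p10, p18, p11) → 65.5877
  f15: (p7, p5, p8) → 64.5799
  f16: (p7, p1, p8) → 43.5178
  f17: (p7, p5, p9) → 39.9217
  f18: (p17, p7, p9) → 11.8067
  f19: (p17, p7, p1) → 33.0305
  f20: (p17, p4, p9) → 5.6315
  f21: (p17, p3, p4) → 0.9666
  f22: (p17, p3, p2) → 10.8867
  f23: (p17, p10, p2) → 51.7204
  f24: (p12, p10, p1) → 5.1421
  f25: (p12, p17, p1) → 22.1498
  f26: (p12, p17, p10) → 16.5642
Σ area = 909.073

Check V−E+F: 15 − 39 + 26 = 2.


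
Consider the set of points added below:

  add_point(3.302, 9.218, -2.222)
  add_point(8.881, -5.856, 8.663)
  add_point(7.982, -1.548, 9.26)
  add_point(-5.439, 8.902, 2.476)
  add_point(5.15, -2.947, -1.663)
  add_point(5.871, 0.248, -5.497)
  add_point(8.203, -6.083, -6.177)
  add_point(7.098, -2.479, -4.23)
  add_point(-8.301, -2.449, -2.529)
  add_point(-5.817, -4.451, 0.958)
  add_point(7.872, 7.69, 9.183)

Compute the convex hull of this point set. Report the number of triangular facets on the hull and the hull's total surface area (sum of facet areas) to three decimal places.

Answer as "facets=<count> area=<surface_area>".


Hull vertices (9/11): indices [0, 1, 2, 3, 5, 6, 8, 9, 10].

Triangle areas on the boundary:
  f1: (p3, p0, p8) → 63.1505
  f2: (p5, p0, p8) → 71.9921
  f3: (p5, p6, p8) → 49.1200
  f4: (p9, p3, p8) → 30.0716
  f5: (p9, p6, p8) → 36.7856
  f6: (p9, p6, p1) → 107.0667
  f7: (p10, p3, p0) → 61.0570
  f8: (p10, p6, p1) → 100.8540
  f9: (p10, p5, p0) → 60.9268
  f10: (p10, p5, p6) → 49.7267
  f11: (p2, p10, p1) → 4.8870
  f12: (p2, p10, p3) → 68.7670
  f13: (p2, p9, p1) → 36.2479
  f14: (p2, p9, p3) → 106.2974
Σ area = 846.950

Euler: V−E+F = 9−21+14 = 2.

facets=14 area=846.950


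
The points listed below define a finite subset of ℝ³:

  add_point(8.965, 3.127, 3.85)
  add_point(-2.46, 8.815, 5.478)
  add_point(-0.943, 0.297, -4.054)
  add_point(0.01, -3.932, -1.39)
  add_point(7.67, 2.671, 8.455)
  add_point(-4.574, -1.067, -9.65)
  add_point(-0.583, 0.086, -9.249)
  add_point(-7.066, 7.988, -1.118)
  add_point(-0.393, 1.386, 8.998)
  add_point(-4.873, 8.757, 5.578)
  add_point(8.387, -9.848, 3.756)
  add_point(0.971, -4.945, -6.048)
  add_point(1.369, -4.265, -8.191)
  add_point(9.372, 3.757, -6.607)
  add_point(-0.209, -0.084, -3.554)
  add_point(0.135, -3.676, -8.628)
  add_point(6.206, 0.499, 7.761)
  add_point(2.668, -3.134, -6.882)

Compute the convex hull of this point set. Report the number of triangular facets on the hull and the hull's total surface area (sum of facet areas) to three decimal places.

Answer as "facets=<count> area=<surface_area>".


facets=24 area=885.413

14 of the 18 inputs are extreme points: [0, 1, 3, 4, 5, 6, 7, 8, 9, 10, 11, 12, 13, 15].

Facet areas (half cross-product norm):
  f1: (p6, p13, p7) → 71.0588
  f2: (p6, p5, p7) → 26.4054
  f3: (p3, p5, p10) → 28.5214
  f4: (p1, p13, p7) → 69.8537
  f5: (p0, p10, p13) → 67.9820
  f6: (p0, p4, p10) → 31.0502
  f7: (p0, p1, p13) → 66.8335
  f8: (p0, p1, p4) → 29.3015
  f9: (p12, p10, p13) → 84.1050
  f10: (p12, p6, p13) → 26.5219
  f11: (p8, p4, p10) → 54.6507
  f12: (p8, p3, p10) → 66.3418
  f13: (p8, p5, p7) → 87.4127
  f14: (p8, p3, p5) → 46.2734
  f15: (p11, p5, p10) → 17.1867
  f16: (p11, p12, p10) → 10.6711
  f17: (p15, p6, p5) → 8.0733
  f18: (p15, p12, p6) → 2.2160
  f19: (p15, p11, p5) → 6.5480
  f20: (p15, p11, p12) → 1.5833
  f21: (p9, p1, p7) → 8.2371
  f22: (p9, p8, p7) → 29.9719
  f23: (p9, p1, p4) → 8.7312
  f24: (p9, p8, p4) → 35.8827
Σ area = 885.413

Euler: V−E+F = 14−36+24 = 2.


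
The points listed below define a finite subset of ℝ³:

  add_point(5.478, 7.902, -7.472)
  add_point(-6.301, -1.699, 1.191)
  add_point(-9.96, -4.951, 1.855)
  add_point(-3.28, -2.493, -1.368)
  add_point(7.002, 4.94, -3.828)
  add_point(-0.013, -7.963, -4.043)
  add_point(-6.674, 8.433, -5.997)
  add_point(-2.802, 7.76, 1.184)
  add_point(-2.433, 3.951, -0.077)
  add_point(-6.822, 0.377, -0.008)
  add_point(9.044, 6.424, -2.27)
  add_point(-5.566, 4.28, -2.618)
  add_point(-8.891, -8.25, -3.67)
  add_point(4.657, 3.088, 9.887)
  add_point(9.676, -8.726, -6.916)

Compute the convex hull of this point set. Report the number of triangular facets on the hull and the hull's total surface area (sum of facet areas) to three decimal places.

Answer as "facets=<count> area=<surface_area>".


Extreme-point indices: [0, 2, 5, 6, 7, 10, 12, 13, 14] — 9 of 15 on the boundary.

Per-facet area ½‖(b−a)×(c−a)‖:
  f1: (p7, p13, p2) → 90.1835
  f2: (p10, p0, p14) → 51.3649
  f3: (p10, p13, p14) → 105.7526
  f4: (p10, p7, p0) → 37.9962
  f5: (p10, p7, p13) → 69.7044
  f6: (p5, p12, p2) → 28.5081
  f7: (p5, p12, p14) → 11.9562
  f8: (p5, p13, p2) → 104.2879
  f9: (p5, p13, p14) → 93.1457
  f10: (p6, p0, p14) → 100.8929
  f11: (p6, p12, p14) → 158.8650
  f12: (p6, p7, p0) → 46.6500
  f13: (p6, p7, p2) → 59.3402
  f14: (p6, p12, p2) → 51.7151
Σ area = 1010.363

Check V−E+F: 9 − 21 + 14 = 2.

facets=14 area=1010.363


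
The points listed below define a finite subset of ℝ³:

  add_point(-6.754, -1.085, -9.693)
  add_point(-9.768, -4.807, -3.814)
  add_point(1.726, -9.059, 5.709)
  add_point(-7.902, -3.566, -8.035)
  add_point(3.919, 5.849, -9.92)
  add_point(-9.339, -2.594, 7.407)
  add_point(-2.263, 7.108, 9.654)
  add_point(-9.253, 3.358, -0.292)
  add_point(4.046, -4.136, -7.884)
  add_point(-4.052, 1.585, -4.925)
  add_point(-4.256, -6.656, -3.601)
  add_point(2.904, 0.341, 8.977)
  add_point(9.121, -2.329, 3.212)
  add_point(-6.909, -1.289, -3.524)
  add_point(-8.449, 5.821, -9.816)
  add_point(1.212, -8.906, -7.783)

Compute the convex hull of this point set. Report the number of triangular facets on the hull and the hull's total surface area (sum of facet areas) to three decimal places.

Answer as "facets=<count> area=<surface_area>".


Extreme-point indices: [0, 1, 2, 3, 4, 5, 6, 7, 8, 11, 12, 14, 15] — 13 of 16 on the boundary.

Area of each hull facet:
  f1: (p4, p6, p12) → 129.0530
  f2: (p2, p15, p1) → 80.1263
  f3: (p2, p15, p12) → 67.8402
  f4: (p14, p4, p6) → 120.9810
  f5: (p8, p4, p12) → 62.7988
  f6: (p8, p15, p12) → 32.4283
  f7: (p8, p15, p4) → 15.3671
  f8: (p5, p2, p1) → 72.5808
  f9: (p11, p6, p12) → 26.6359
  f10: (p11, p2, p12) → 40.6038
  f11: (p11, p5, p6) → 49.8754
  f12: (p11, p5, p2) → 59.0412
  f13: (p3, p15, p1) → 24.8145
  f14: (p3, p14, p1) → 20.9908
  f15: (p0, p15, p4) → 70.4707
  f16: (p0, p14, p4) → 42.7404
  f17: (p0, p3, p15) → 16.8151
  f18: (p0, p3, p14) → 8.3687
  f19: (p7, p14, p6) → 48.4452
  f20: (p7, p5, p6) → 55.7886
  f21: (p7, p14, p1) → 43.4726
  f22: (p7, p5, p1) → 41.9836
Σ area = 1131.222

Check V−E+F: 13 − 33 + 22 = 2.

facets=22 area=1131.222


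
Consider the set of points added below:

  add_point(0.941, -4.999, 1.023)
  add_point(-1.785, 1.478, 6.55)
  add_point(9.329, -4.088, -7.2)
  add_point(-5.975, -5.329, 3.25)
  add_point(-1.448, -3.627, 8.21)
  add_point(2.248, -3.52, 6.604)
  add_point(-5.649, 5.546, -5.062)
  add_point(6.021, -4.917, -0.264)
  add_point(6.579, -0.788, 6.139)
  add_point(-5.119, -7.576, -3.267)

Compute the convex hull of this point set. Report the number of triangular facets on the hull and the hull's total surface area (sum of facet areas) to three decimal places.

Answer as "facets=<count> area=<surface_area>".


9 of the 10 inputs are extreme points: [1, 2, 3, 4, 5, 6, 7, 8, 9].

Area of each hull facet:
  f1: (p8, p6, p2) → 114.9767
  f2: (p9, p6, p3) → 45.1244
  f3: (p9, p6, p2) → 99.3591
  f4: (p9, p4, p3) → 17.8478
  f5: (p1, p6, p3) → 54.1253
  f6: (p1, p4, p3) → 18.6231
  f7: (p1, p8, p6) → 52.8335
  f8: (p1, p8, p4) → 22.3018
  f9: (p7, p9, p2) → 44.8396
  f10: (p7, p8, p2) → 22.1026
  f11: (p5, p9, p4) → 25.4624
  f12: (p5, p7, p9) → 46.2840
  f13: (p5, p8, p4) → 5.8961
  f14: (p5, p7, p8) → 18.8941
Σ area = 588.670

Check V−E+F: 9 − 21 + 14 = 2.

facets=14 area=588.670


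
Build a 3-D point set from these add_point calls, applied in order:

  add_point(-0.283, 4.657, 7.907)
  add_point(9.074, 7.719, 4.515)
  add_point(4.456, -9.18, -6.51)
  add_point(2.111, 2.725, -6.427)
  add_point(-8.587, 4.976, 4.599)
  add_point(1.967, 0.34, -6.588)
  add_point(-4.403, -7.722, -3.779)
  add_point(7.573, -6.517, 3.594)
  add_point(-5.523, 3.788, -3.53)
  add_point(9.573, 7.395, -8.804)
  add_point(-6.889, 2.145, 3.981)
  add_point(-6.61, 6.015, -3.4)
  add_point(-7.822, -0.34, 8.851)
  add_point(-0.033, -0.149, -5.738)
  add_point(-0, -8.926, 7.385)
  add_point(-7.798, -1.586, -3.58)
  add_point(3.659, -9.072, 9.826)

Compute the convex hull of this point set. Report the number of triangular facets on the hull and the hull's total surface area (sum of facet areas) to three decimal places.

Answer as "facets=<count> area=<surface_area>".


facets=22 area=1161.502

13 of the 17 inputs are extreme points: [0, 1, 2, 4, 5, 6, 7, 9, 11, 12, 14, 15, 16].

Facet areas (half cross-product norm):
  f1: (p0, p1, p4) → 33.1069
  f2: (p0, p1, p16) → 74.8110
  f3: (p7, p16, p2) → 36.3404
  f4: (p7, p1, p16) → 52.8064
  f5: (p7, p2, p9) → 93.5968
  f6: (p7, p1, p9) → 95.2818
  f7: (p11, p15, p4) → 31.6500
  f8: (p11, p15, p9) → 64.2746
  f9: (p11, p1, p4) → 71.6853
  f10: (p11, p1, p9) → 106.9385
  f11: (p5, p2, p9) → 46.2436
  f12: (p5, p15, p9) → 28.4220
  f13: (p5, p15, p2) → 51.0780
  f14: (p12, p15, p4) → 36.0151
  f15: (p12, p0, p4) → 28.5700
  f16: (p12, p0, p16) → 62.2911
  f17: (p14, p16, p2) → 30.8882
  f18: (p14, p12, p16) → 22.1527
  f19: (p6, p12, p15) → 43.5251
  f20: (p6, p14, p12) → 69.1555
  f21: (p6, p15, p2) → 26.3097
  f22: (p6, p14, p2) → 56.3594
Σ area = 1161.502

Euler characteristic 13−33+22 = 2 ✓


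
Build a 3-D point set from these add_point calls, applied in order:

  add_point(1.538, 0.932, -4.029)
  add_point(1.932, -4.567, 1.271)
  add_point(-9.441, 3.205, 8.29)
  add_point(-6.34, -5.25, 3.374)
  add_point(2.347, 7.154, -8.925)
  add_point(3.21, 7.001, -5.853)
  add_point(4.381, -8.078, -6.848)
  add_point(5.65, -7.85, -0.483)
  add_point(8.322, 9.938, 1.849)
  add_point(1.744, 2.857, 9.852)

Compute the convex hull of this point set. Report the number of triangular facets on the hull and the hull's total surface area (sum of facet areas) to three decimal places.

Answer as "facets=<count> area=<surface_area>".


Hull vertices (7/10): indices [2, 3, 4, 6, 7, 8, 9].

Triangle areas on the boundary:
  f1: (p4, p8, p2) → 123.5998
  f2: (p4, p6, p8) → 97.8512
  f3: (p9, p8, p2) → 64.5501
  f4: (p3, p9, p2) → 55.9965
  f5: (p3, p4, p2) → 99.6986
  f6: (p3, p4, p6) → 114.8724
  f7: (p7, p6, p8) → 57.8328
  f8: (p7, p9, p8) → 95.1444
  f9: (p7, p3, p6) → 41.4643
  f10: (p7, p3, p9) → 80.6737
Σ area = 831.684

Euler characteristic 7−15+10 = 2 ✓

facets=10 area=831.684


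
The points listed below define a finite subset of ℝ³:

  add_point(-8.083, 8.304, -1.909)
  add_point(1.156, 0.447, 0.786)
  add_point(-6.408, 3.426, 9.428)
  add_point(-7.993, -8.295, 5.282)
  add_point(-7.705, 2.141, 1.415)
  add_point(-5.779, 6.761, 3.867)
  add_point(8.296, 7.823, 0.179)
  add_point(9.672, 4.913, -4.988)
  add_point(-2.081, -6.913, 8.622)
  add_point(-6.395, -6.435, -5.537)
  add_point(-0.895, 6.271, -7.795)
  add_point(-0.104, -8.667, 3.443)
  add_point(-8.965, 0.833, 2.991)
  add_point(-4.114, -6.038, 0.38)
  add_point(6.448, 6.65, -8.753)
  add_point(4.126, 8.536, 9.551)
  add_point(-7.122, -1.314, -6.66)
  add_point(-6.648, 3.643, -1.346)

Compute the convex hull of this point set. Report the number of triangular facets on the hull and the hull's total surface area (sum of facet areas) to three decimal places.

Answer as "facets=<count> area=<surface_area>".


facets=24 area=1069.478

Hull vertices (14/18): indices [0, 2, 3, 5, 6, 7, 8, 9, 10, 11, 12, 14, 15, 16].

Triangle areas on the boundary:
  f1: (p15, p11, p7) → 135.4026
  f2: (p9, p11, p7) → 102.4345
  f3: (p8, p15, p11) → 47.4732
  f4: (p6, p15, p7) → 13.7445
  f5: (p3, p9, p11) → 42.0724
  f6: (p3, p8, p11) → 19.7407
  f7: (p14, p9, p7) → 48.7741
  f8: (p14, p6, p7) → 15.1911
  f9: (p16, p14, p9) → 38.5727
  f10: (p16, p14, p10) → 26.9125
  f11: (p16, p3, p12) → 47.5753
  f12: (p16, p3, p9) → 27.5080
  f13: (p0, p6, p15) → 81.3048
  f14: (p0, p5, p15) → 25.9005
  f15: (p0, p14, p6) → 72.0040
  f16: (p0, p14, p10) → 20.3057
  f17: (p0, p16, p10) → 43.3868
  f18: (p0, p16, p12) → 42.0480
  f19: (p2, p3, p8) → 38.6945
  f20: (p2, p5, p15) → 36.3672
  f21: (p2, p8, p15) → 65.6816
  f22: (p2, p3, p12) → 34.8378
  f23: (p2, p0, p12) → 32.8272
  f24: (p2, p0, p5) → 10.7176
Σ area = 1069.478

Euler characteristic 14−36+24 = 2 ✓


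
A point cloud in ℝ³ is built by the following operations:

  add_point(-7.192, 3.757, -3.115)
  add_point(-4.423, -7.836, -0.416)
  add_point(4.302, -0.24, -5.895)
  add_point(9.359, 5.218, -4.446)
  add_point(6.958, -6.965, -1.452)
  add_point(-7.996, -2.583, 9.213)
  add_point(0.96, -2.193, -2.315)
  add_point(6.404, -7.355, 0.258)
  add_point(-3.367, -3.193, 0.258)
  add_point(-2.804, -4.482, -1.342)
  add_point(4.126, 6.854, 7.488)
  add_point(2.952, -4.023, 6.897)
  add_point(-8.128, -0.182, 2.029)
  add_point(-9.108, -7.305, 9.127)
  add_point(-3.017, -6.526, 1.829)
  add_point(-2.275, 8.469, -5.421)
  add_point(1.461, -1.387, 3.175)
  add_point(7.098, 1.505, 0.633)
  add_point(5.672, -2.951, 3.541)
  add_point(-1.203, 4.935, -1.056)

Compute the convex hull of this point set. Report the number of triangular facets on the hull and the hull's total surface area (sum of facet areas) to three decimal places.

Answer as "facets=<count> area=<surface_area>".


Extreme-point indices: [0, 1, 2, 3, 4, 5, 7, 10, 11, 12, 13, 15, 17, 18] — 14 of 20 on the boundary.

Per-facet area ½‖(b−a)×(c−a)‖:
  f1: (p10, p15, p3) → 74.7580
  f2: (p7, p1, p13) → 53.4319
  f3: (p0, p1, p13) → 64.9565
  f4: (p2, p15, p3) → 40.7219
  f5: (p2, p0, p15) → 39.0869
  f6: (p2, p0, p1) → 67.5984
  f7: (p11, p10, p13) → 65.1776
  f8: (p11, p7, p13) → 46.7563
  f9: (p18, p7, p3) → 33.0756
  f10: (p18, p11, p10) → 23.5177
  f11: (p18, p11, p7) → 11.6154
  f12: (p12, p0, p13) → 4.6319
  f13: (p5, p10, p15) → 110.2627
  f14: (p5, p0, p15) → 39.0276
  f15: (p5, p12, p0) → 8.8991
  f16: (p5, p10, p13) → 23.8443
  f17: (p5, p12, p13) → 17.6018
  f18: (p4, p7, p1) → 9.6640
  f19: (p4, p2, p1) → 47.6176
  f20: (p4, p7, p3) → 10.3260
  f21: (p4, p2, p3) → 31.0444
  f22: (p17, p10, p3) → 28.7402
  f23: (p17, p18, p3) → 6.3905
  f24: (p17, p18, p10) → 25.3089
Σ area = 884.055

Check V−E+F: 14 − 36 + 24 = 2.

facets=24 area=884.055


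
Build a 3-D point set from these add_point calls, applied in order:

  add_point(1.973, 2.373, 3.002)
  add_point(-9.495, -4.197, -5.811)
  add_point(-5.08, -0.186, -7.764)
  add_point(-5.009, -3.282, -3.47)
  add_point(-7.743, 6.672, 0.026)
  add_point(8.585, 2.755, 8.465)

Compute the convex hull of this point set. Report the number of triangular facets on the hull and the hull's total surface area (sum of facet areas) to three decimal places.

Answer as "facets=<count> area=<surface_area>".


Extreme-point indices: [1, 2, 3, 4, 5] — 5 of 6 on the boundary.

Facet areas (half cross-product norm):
  f1: (p4, p5, p1) → 115.7498
  f2: (p2, p4, p1) → 33.6248
  f3: (p2, p4, p5) → 100.6537
  f4: (p3, p5, p1) → 13.1944
  f5: (p3, p2, p1) → 13.0796
  f6: (p3, p2, p5) → 47.6178
Σ area = 323.920

Check V−E+F: 5 − 9 + 6 = 2.

facets=6 area=323.920


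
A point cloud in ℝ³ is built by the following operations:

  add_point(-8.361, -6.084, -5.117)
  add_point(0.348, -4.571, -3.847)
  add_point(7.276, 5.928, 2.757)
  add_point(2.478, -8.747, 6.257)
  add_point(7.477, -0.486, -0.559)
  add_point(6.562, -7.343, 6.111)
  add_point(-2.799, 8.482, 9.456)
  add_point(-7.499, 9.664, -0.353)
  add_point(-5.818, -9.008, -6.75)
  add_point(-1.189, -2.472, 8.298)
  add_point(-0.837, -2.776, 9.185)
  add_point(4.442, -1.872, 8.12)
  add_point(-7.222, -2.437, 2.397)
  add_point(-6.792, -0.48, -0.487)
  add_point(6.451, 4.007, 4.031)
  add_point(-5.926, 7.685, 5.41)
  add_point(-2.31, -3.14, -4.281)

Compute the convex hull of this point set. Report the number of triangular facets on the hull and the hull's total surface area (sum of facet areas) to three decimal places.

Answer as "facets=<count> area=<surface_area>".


Points on the hull: [0, 1, 2, 3, 4, 5, 6, 7, 8, 10, 11, 12, 15, 16] (14 of 17).

Per-facet area ½‖(b−a)×(c−a)‖:
  f1: (p8, p7, p0) → 23.0965
  f2: (p8, p3, p0) → 32.4388
  f3: (p15, p6, p7) → 9.3544
  f4: (p2, p7, p4) → 55.5578
  f5: (p2, p6, p7) → 67.2086
  f6: (p16, p7, p4) → 77.5669
  f7: (p16, p8, p7) → 40.1882
  f8: (p12, p15, p6) → 24.7044
  f9: (p12, p3, p0) → 50.7038
  f10: (p12, p7, p0) → 51.0198
  f11: (p12, p15, p7) → 33.4782
  f12: (p11, p2, p6) → 56.8841
  f13: (p1, p8, p4) → 3.5052
  f14: (p1, p16, p4) → 11.3726
  f15: (p1, p16, p8) → 11.0389
  f16: (p5, p8, p4) → 80.1711
  f17: (p5, p8, p3) → 29.1496
  f18: (p5, p2, p4) → 32.9703
  f19: (p5, p11, p2) → 27.7707
  f20: (p10, p5, p3) → 15.8097
  f21: (p10, p5, p11) → 16.4058
  f22: (p10, p12, p3) → 34.6068
  f23: (p10, p11, p6) → 31.2095
  f24: (p10, p12, p6) → 52.8022
Σ area = 869.014

Check V−E+F: 14 − 36 + 24 = 2.

facets=24 area=869.014


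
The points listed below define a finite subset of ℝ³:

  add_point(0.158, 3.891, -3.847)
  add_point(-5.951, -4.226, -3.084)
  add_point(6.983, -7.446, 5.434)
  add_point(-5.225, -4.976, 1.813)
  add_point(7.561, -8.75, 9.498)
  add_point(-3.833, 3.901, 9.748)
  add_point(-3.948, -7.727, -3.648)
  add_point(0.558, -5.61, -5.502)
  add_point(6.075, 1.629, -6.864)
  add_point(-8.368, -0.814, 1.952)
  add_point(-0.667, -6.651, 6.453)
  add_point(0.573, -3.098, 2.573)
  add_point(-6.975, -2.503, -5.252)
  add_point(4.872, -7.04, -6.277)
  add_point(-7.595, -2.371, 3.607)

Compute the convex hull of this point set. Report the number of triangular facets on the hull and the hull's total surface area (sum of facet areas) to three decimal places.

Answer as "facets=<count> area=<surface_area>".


Hull vertices (11/15): indices [0, 3, 4, 5, 6, 8, 9, 10, 12, 13, 14].

Area of each hull facet:
  f1: (p5, p8, p4) → 148.9249
  f2: (p0, p5, p9) → 57.1411
  f3: (p0, p5, p8) → 37.7588
  f4: (p10, p6, p4) → 39.3495
  f5: (p10, p5, p4) → 48.2276
  f6: (p13, p8, p4) → 69.8106
  f7: (p13, p6, p4) → 73.6592
  f8: (p12, p0, p8) → 31.8678
  f9: (p12, p13, p8) → 54.4624
  f10: (p12, p13, p6) → 27.2357
  f11: (p12, p0, p9) → 36.0325
  f12: (p3, p10, p6) → 19.6083
  f13: (p14, p5, p9) → 11.3410
  f14: (p14, p10, p5) → 40.3364
  f15: (p14, p3, p10) → 12.8246
  f16: (p14, p3, p6) → 7.2452
  f17: (p14, p12, p9) → 8.0480
  f18: (p14, p12, p6) → 27.1244
Σ area = 750.998

Euler characteristic 11−27+18 = 2 ✓

facets=18 area=750.998


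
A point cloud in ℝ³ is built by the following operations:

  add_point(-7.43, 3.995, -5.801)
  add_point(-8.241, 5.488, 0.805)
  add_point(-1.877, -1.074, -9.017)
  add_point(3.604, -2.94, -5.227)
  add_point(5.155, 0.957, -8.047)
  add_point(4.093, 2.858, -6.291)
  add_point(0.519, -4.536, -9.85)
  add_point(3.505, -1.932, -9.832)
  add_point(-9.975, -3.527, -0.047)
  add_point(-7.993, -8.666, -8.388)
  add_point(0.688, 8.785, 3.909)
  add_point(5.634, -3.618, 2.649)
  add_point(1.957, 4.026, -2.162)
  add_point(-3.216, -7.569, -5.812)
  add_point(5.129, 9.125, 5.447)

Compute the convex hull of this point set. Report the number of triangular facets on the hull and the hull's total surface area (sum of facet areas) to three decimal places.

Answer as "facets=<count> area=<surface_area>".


facets=22 area=774.404

Points on the hull: [0, 1, 2, 4, 5, 6, 7, 8, 9, 10, 11, 13, 14] (13 of 15).

Facet areas (half cross-product norm):
  f1: (p14, p11, p8) → 103.4059
  f2: (p9, p11, p8) → 79.0406
  f3: (p9, p0, p8) → 48.4796
  f4: (p1, p14, p8) → 60.3319
  f5: (p1, p0, p8) → 30.1754
  f6: (p4, p14, p11) → 74.6503
  f7: (p13, p6, p11) → 40.0387
  f8: (p13, p9, p11) → 9.9410
  f9: (p13, p9, p6) → 16.5356
  f10: (p10, p1, p14) → 6.1406
  f11: (p10, p1, p0) → 32.9115
  f12: (p5, p4, p14) → 10.0790
  f13: (p5, p4, p0) → 14.3019
  f14: (p5, p10, p14) → 28.8999
  f15: (p5, p10, p0) → 66.4288
  f16: (p7, p4, p0) → 24.4824
  f17: (p7, p6, p11) → 25.2796
  f18: (p7, p4, p11) → 21.7258
  f19: (p2, p7, p6) → 8.4503
  f20: (p2, p7, p0) → 12.9643
  f21: (p2, p9, p6) → 20.2156
  f22: (p2, p9, p0) → 39.9253
Σ area = 774.404

Euler: V−E+F = 13−33+22 = 2.
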